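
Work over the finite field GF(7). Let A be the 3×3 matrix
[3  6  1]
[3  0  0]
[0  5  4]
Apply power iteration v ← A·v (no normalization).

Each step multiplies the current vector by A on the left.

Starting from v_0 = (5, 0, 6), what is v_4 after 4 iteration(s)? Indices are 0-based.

v_4 = (5, 6, 1)

v_0 = (5, 0, 6).
v_1 = A·v_0 = (0, 1, 3).
v_2 = A·v_1 = (2, 0, 3).
v_3 = A·v_2 = (2, 6, 5).
v_4 = A·v_3 = (5, 6, 1).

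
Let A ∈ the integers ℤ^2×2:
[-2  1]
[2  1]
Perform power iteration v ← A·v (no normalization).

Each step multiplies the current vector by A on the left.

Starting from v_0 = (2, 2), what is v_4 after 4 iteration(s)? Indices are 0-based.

v_0 = (2, 2).
v_1 = A·v_0 = (-2, 6).
v_2 = A·v_1 = (10, 2).
v_3 = A·v_2 = (-18, 22).
v_4 = A·v_3 = (58, -14).

v_4 = (58, -14)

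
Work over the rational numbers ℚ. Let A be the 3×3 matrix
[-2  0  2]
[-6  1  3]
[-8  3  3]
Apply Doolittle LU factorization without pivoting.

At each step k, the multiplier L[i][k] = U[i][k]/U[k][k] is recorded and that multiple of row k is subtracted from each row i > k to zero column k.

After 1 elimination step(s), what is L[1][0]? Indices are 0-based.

L[1][0] = 3

Step 1: pivot at (0,0) is -2.
  row1 ← row1 − (3)·row0  ⇒  L[1][0]=3, U row1=(0, 1, -3)
  row2 ← row2 − (4)·row0  ⇒  L[2][0]=4, U row2=(0, 3, -5)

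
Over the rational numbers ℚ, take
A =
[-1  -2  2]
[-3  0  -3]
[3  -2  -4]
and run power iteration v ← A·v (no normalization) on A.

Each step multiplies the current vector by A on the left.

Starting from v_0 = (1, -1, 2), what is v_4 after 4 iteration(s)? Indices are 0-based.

v_0 = (1, -1, 2).
v_1 = A·v_0 = (5, -9, -3).
v_2 = A·v_1 = (7, -6, 45).
v_3 = A·v_2 = (95, -156, -147).
v_4 = A·v_3 = (-77, 156, 1185).

v_4 = (-77, 156, 1185)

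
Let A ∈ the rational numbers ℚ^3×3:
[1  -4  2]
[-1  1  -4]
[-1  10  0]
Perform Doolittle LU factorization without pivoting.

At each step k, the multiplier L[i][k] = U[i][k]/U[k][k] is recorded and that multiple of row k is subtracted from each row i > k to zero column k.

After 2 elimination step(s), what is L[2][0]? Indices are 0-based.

L[2][0] = -1

[col 0] pivot 1
  R1 -= -1*R0 → (0, -3, -2)  (L[1][0] := -1)
  R2 -= -1*R0 → (0, 6, 2)  (L[2][0] := -1)
[col 1] pivot -3
  R2 -= -2*R1 → (0, 0, -2)  (L[2][1] := -2)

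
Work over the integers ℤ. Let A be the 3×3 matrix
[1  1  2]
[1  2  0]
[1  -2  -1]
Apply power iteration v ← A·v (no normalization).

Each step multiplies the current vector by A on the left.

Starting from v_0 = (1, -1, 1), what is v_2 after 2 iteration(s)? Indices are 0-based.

v_0 = (1, -1, 1).
v_1 = A·v_0 = (2, -1, 2).
v_2 = A·v_1 = (5, 0, 2).

v_2 = (5, 0, 2)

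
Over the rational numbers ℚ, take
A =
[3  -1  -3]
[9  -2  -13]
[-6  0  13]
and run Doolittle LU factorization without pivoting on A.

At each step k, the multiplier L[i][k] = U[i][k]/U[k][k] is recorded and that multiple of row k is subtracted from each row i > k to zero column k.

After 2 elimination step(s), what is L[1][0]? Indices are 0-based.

L[1][0] = 3

[col 0] pivot 3
  R1 -= 3*R0 → (0, 1, -4)  (L[1][0] := 3)
  R2 -= -2*R0 → (0, -2, 7)  (L[2][0] := -2)
[col 1] pivot 1
  R2 -= -2*R1 → (0, 0, -1)  (L[2][1] := -2)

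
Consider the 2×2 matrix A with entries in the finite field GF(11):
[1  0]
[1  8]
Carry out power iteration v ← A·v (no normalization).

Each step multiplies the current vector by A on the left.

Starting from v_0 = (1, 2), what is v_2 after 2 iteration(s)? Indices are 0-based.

v_2 = (1, 5)

v_0 = (1, 2).
v_1 = A·v_0 = (1, 6).
v_2 = A·v_1 = (1, 5).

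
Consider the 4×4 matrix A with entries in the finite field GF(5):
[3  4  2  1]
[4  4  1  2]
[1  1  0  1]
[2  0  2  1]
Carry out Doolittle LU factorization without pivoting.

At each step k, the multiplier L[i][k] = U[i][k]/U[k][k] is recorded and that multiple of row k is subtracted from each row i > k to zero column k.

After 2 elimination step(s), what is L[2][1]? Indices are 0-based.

L[2][1] = 4

[col 0] pivot 3
  R1 -= 3*R0 → (0, 2, 0, 4)  (L[1][0] := 3)
  R2 -= 2*R0 → (0, 3, 1, 4)  (L[2][0] := 2)
  R3 -= 4*R0 → (0, 4, 4, 2)  (L[3][0] := 4)
[col 1] pivot 2
  R2 -= 4*R1 → (0, 0, 1, 3)  (L[2][1] := 4)
  R3 -= 2*R1 → (0, 0, 4, 4)  (L[3][1] := 2)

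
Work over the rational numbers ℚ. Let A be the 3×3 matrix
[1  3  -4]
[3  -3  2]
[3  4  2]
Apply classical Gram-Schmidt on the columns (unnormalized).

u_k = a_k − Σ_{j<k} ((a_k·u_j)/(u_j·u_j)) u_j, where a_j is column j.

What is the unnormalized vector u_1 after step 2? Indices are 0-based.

Step 1: u_0 = a_0 = (1, 3, 3).
Step 2: u_1 = a_1 − (6/19)·u_0 = (51/19, -75/19, 58/19).

u_1 = (51/19, -75/19, 58/19)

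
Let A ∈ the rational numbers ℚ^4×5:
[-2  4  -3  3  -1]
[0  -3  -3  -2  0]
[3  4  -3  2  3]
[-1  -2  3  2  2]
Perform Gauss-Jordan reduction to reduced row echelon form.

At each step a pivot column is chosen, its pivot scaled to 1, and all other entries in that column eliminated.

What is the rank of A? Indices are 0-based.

[1] R0 /= -2  ⇒  (1, -2, 3/2, -3/2, 1/2)
     R2 -= 3·R0  ⇒  (0, 10, -15/2, 13/2, 3/2)
     R3 -= -1·R0  ⇒  (0, -4, 9/2, 1/2, 5/2)
[2] R1 /= -3  ⇒  (0, 1, 1, 2/3, 0)
     R0 -= -2·R1  ⇒  (1, 0, 7/2, -1/6, 1/2)
     R2 -= 10·R1  ⇒  (0, 0, -35/2, -1/6, 3/2)
     R3 -= -4·R1  ⇒  (0, 0, 17/2, 19/6, 5/2)
[3] R2 /= -35/2  ⇒  (0, 0, 1, 1/105, -3/35)
     R0 -= 7/2·R2  ⇒  (1, 0, 0, -1/5, 4/5)
     R1 -= 1·R2  ⇒  (0, 1, 0, 23/35, 3/35)
     R3 -= 17/2·R2  ⇒  (0, 0, 0, 108/35, 113/35)
[4] R3 /= 108/35  ⇒  (0, 0, 0, 1, 113/108)
     R0 -= -1/5·R3  ⇒  (1, 0, 0, 0, 109/108)
     R1 -= 23/35·R3  ⇒  (0, 1, 0, 0, -65/108)
     R2 -= 1/105·R3  ⇒  (0, 0, 1, 0, -31/324)

rank = 4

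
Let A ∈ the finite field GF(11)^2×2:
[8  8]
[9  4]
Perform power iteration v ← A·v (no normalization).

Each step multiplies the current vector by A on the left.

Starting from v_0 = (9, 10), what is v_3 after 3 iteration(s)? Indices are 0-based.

v_3 = (3, 4)

v_0 = (9, 10).
v_1 = A·v_0 = (9, 0).
v_2 = A·v_1 = (6, 4).
v_3 = A·v_2 = (3, 4).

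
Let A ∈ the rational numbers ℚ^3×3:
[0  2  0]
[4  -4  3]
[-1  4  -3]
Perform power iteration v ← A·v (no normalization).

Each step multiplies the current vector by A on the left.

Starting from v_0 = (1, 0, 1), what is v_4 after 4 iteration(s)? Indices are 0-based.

v_0 = (1, 0, 1).
v_1 = A·v_0 = (0, 7, -4).
v_2 = A·v_1 = (14, -40, 40).
v_3 = A·v_2 = (-80, 336, -294).
v_4 = A·v_3 = (672, -2546, 2306).

v_4 = (672, -2546, 2306)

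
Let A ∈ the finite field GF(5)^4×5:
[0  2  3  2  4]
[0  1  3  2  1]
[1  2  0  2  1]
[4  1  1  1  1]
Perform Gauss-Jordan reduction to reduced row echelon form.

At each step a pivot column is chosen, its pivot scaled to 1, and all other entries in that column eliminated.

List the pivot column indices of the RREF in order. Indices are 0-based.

[1] R0 <-> R2
[1] R0 /= 1  ⇒  (1, 2, 0, 2, 1)
     R3 -= 4·R0  ⇒  (0, 3, 1, 3, 2)
[2] R1 /= 1  ⇒  (0, 1, 3, 2, 1)
     R0 -= 2·R1  ⇒  (1, 0, 4, 3, 4)
     R2 -= 2·R1  ⇒  (0, 0, 2, 3, 2)
     R3 -= 3·R1  ⇒  (0, 0, 2, 2, 4)
[3] R2 /= 2  ⇒  (0, 0, 1, 4, 1)
     R0 -= 4·R2  ⇒  (1, 0, 0, 2, 0)
     R1 -= 3·R2  ⇒  (0, 1, 0, 0, 3)
     R3 -= 2·R2  ⇒  (0, 0, 0, 4, 2)
[4] R3 /= 4  ⇒  (0, 0, 0, 1, 3)
     R0 -= 2·R3  ⇒  (1, 0, 0, 0, 4)
     R2 -= 4·R3  ⇒  (0, 0, 1, 0, 4)

pivot columns: 0, 1, 2, 3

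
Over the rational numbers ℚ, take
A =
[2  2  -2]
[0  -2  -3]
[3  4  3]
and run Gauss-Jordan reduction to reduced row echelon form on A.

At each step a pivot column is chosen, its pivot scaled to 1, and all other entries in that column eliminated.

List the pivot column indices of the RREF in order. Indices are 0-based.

pivot(0,0)=2: scale R0 → (1, 1, -1)
  clear (2,0): R2 −= (3)R0 → (0, 1, 6)
pivot(1,1)=-2: scale R1 → (0, 1, 3/2)
  clear (0,1): R0 −= (1)R1 → (1, 0, -5/2)
  clear (2,1): R2 −= (1)R1 → (0, 0, 9/2)
pivot(2,2)=9/2: scale R2 → (0, 0, 1)
  clear (0,2): R0 −= (-5/2)R2 → (1, 0, 0)
  clear (1,2): R1 −= (3/2)R2 → (0, 1, 0)

pivot columns: 0, 1, 2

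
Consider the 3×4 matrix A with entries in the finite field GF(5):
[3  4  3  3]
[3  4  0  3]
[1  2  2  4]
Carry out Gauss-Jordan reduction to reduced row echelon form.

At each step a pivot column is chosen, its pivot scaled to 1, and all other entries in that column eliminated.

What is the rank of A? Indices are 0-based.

pivot(0,0)=3: scale R0 → (1, 3, 1, 1)
  clear (1,0): R1 −= (3)R0 → (0, 0, 2, 0)
  clear (2,0): R2 −= (1)R0 → (0, 4, 1, 3)
pivot(1,1): swap R1↔R2
pivot(1,1)=4: scale R1 → (0, 1, 4, 2)
  clear (0,1): R0 −= (3)R1 → (1, 0, 4, 0)
pivot(2,2)=2: scale R2 → (0, 0, 1, 0)
  clear (0,2): R0 −= (4)R2 → (1, 0, 0, 0)
  clear (1,2): R1 −= (4)R2 → (0, 1, 0, 2)

rank = 3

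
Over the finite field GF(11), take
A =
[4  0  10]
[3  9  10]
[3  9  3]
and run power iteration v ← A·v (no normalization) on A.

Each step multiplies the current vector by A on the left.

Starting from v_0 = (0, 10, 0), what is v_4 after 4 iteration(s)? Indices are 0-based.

v_4 = (3, 5, 9)

v_0 = (0, 10, 0).
v_1 = A·v_0 = (0, 2, 2).
v_2 = A·v_1 = (9, 5, 2).
v_3 = A·v_2 = (1, 4, 1).
v_4 = A·v_3 = (3, 5, 9).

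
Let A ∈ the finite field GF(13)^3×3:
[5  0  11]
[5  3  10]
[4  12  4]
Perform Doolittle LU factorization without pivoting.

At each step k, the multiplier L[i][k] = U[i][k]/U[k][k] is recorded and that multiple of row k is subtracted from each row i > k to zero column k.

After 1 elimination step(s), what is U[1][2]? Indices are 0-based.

U[1][2] = 12

Step 1: pivot at (0,0) is 5.
  row1 ← row1 − (1)·row0  ⇒  L[1][0]=1, U row1=(0, 3, 12)
  row2 ← row2 − (6)·row0  ⇒  L[2][0]=6, U row2=(0, 12, 3)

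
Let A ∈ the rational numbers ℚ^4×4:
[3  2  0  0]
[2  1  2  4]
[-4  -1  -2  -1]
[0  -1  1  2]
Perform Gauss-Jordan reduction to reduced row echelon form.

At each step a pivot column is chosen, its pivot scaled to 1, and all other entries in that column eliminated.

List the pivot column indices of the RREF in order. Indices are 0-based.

pivot columns: 0, 1, 2, 3

[1] R0 /= 3  ⇒  (1, 2/3, 0, 0)
     R1 -= 2·R0  ⇒  (0, -1/3, 2, 4)
     R2 -= -4·R0  ⇒  (0, 5/3, -2, -1)
[2] R1 /= -1/3  ⇒  (0, 1, -6, -12)
     R0 -= 2/3·R1  ⇒  (1, 0, 4, 8)
     R2 -= 5/3·R1  ⇒  (0, 0, 8, 19)
     R3 -= -1·R1  ⇒  (0, 0, -5, -10)
[3] R2 /= 8  ⇒  (0, 0, 1, 19/8)
     R0 -= 4·R2  ⇒  (1, 0, 0, -3/2)
     R1 -= -6·R2  ⇒  (0, 1, 0, 9/4)
     R3 -= -5·R2  ⇒  (0, 0, 0, 15/8)
[4] R3 /= 15/8  ⇒  (0, 0, 0, 1)
     R0 -= -3/2·R3  ⇒  (1, 0, 0, 0)
     R1 -= 9/4·R3  ⇒  (0, 1, 0, 0)
     R2 -= 19/8·R3  ⇒  (0, 0, 1, 0)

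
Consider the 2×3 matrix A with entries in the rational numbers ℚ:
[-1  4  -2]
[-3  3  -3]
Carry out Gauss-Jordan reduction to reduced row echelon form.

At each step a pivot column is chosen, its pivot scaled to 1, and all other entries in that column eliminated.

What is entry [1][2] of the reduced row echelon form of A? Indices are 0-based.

M[1][2] = -1/3

step 1: normalize row 0 (÷-1) = (1, -4, 2)
  row 1: subtract -3×row0 = (0, -9, 3)
step 2: normalize row 1 (÷-9) = (0, 1, -1/3)
  row 0: subtract -4×row1 = (1, 0, 2/3)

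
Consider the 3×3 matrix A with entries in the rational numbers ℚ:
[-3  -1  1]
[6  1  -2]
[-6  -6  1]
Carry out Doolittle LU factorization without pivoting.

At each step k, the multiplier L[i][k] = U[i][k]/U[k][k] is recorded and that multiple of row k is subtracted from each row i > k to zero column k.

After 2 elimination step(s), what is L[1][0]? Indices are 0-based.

k=0: U[0][0]=-3
  eliminate (1,0): mult=-2, new row 1: (0, -1, 0); set L[1][0]=-2
  eliminate (2,0): mult=2, new row 2: (0, -4, -1); set L[2][0]=2
k=1: U[1][1]=-1
  eliminate (2,1): mult=4, new row 2: (0, 0, -1); set L[2][1]=4

L[1][0] = -2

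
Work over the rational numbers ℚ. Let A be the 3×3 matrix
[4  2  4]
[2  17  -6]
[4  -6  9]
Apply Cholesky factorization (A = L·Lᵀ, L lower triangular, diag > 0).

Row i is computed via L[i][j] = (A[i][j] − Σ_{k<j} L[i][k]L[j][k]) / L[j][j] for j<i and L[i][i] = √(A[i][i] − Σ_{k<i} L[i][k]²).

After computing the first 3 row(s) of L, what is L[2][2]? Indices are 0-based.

L[2][2] = 1

Step 1: L[0][0] = √(4) = 2.
  L[1][0] = (2) / L[0][0] = 1.
Step 2: L[1][1] = √(16) = 4.
  L[2][0] = (4) / L[0][0] = 2.
  L[2][1] = (-8) / L[1][1] = -2.
Step 3: L[2][2] = √(1) = 1.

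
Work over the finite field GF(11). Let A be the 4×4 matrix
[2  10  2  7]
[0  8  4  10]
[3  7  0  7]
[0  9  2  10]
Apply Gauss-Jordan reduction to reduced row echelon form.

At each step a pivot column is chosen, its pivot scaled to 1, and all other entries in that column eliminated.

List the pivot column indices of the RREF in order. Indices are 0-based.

pivot columns: 0, 1, 2, 3

[1] R0 /= 2  ⇒  (1, 5, 1, 9)
     R2 -= 3·R0  ⇒  (0, 3, 8, 2)
[2] R1 /= 8  ⇒  (0, 1, 6, 4)
     R0 -= 5·R1  ⇒  (1, 0, 4, 0)
     R2 -= 3·R1  ⇒  (0, 0, 1, 1)
     R3 -= 9·R1  ⇒  (0, 0, 3, 7)
[3] R2 /= 1  ⇒  (0, 0, 1, 1)
     R0 -= 4·R2  ⇒  (1, 0, 0, 7)
     R1 -= 6·R2  ⇒  (0, 1, 0, 9)
     R3 -= 3·R2  ⇒  (0, 0, 0, 4)
[4] R3 /= 4  ⇒  (0, 0, 0, 1)
     R0 -= 7·R3  ⇒  (1, 0, 0, 0)
     R1 -= 9·R3  ⇒  (0, 1, 0, 0)
     R2 -= 1·R3  ⇒  (0, 0, 1, 0)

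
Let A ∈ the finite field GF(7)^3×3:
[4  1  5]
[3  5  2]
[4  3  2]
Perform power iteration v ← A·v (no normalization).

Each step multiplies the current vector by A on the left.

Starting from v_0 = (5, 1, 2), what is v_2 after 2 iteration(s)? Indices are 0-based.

v_0 = (5, 1, 2).
v_1 = A·v_0 = (3, 3, 6).
v_2 = A·v_1 = (3, 1, 5).

v_2 = (3, 1, 5)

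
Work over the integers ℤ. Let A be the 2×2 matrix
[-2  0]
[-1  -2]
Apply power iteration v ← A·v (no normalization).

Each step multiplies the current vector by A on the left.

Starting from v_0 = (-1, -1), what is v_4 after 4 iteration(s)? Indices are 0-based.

v_0 = (-1, -1).
v_1 = A·v_0 = (2, 3).
v_2 = A·v_1 = (-4, -8).
v_3 = A·v_2 = (8, 20).
v_4 = A·v_3 = (-16, -48).

v_4 = (-16, -48)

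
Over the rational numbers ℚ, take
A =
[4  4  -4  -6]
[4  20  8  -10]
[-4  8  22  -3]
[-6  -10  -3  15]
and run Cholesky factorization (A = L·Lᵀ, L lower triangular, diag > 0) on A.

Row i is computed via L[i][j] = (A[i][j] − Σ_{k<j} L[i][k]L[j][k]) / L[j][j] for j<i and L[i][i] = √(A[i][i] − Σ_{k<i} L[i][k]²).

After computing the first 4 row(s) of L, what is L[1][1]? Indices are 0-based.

Step 1: L[0][0] = √(4) = 2.
  L[1][0] = (4) / L[0][0] = 2.
Step 2: L[1][1] = √(16) = 4.
  L[2][0] = (-4) / L[0][0] = -2.
  L[2][1] = (12) / L[1][1] = 3.
Step 3: L[2][2] = √(9) = 3.
  L[3][0] = (-6) / L[0][0] = -3.
  L[3][1] = (-4) / L[1][1] = -1.
  L[3][2] = (-6) / L[2][2] = -2.
Step 4: L[3][3] = √(1) = 1.

L[1][1] = 4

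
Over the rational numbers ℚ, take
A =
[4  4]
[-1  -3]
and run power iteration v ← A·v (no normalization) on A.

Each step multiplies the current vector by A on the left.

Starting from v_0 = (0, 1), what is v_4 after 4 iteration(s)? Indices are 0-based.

v_4 = (68, 21)

v_0 = (0, 1).
v_1 = A·v_0 = (4, -3).
v_2 = A·v_1 = (4, 5).
v_3 = A·v_2 = (36, -19).
v_4 = A·v_3 = (68, 21).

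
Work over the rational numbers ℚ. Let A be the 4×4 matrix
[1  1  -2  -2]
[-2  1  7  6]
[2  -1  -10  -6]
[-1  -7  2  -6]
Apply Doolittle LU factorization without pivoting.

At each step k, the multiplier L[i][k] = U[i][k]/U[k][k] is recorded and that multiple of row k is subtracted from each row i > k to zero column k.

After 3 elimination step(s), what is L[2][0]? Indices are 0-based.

[col 0] pivot 1
  R1 -= -2*R0 → (0, 3, 3, 2)  (L[1][0] := -2)
  R2 -= 2*R0 → (0, -3, -6, -2)  (L[2][0] := 2)
  R3 -= -1*R0 → (0, -6, 0, -8)  (L[3][0] := -1)
[col 1] pivot 3
  R2 -= -1*R1 → (0, 0, -3, 0)  (L[2][1] := -1)
  R3 -= -2*R1 → (0, 0, 6, -4)  (L[3][1] := -2)
[col 2] pivot -3
  R3 -= -2*R2 → (0, 0, 0, -4)  (L[3][2] := -2)

L[2][0] = 2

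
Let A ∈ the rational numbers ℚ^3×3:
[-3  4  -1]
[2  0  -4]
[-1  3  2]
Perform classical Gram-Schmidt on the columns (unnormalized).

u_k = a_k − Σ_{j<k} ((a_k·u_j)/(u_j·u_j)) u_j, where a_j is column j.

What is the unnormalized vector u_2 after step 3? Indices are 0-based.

Step 1: u_0 = a_0 = (-3, 2, -1).
Step 2: u_1 = a_1 − (-15/14)·u_0 = (11/14, 15/7, 27/14).
Step 3: u_2 = a_2 − (-1/2)·u_0 − (-77/125)·u_1 = (-252/125, -42/25, 336/125).

u_2 = (-252/125, -42/25, 336/125)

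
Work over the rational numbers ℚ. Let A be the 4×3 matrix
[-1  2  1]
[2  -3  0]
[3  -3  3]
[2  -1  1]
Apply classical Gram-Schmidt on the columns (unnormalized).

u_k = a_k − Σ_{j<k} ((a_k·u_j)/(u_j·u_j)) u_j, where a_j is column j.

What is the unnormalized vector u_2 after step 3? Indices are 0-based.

Step 1: u_0 = a_0 = (-1, 2, 3, 2).
Step 2: u_1 = a_1 − (-19/18)·u_0 = (17/18, -8/9, 1/6, 10/9).
Step 3: u_2 = a_2 − (5/9)·u_0 − (46/53)·u_1 = (39/53, -18/53, 63/53, -57/53).

u_2 = (39/53, -18/53, 63/53, -57/53)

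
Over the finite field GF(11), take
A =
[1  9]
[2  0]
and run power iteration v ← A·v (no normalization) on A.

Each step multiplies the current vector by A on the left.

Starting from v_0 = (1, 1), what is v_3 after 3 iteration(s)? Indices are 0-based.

v_0 = (1, 1).
v_1 = A·v_0 = (10, 2).
v_2 = A·v_1 = (6, 9).
v_3 = A·v_2 = (10, 1).

v_3 = (10, 1)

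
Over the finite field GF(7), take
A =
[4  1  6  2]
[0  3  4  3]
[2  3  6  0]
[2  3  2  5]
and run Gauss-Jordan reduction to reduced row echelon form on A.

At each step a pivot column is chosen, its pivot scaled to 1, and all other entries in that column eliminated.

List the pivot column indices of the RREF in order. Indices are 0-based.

pivot columns: 0, 1, 2, 3

step 1: normalize row 0 (÷4) = (1, 2, 5, 4)
  row 2: subtract 2×row0 = (0, 6, 3, 6)
  row 3: subtract 2×row0 = (0, 6, 6, 4)
step 2: normalize row 1 (÷3) = (0, 1, 6, 1)
  row 0: subtract 2×row1 = (1, 0, 0, 2)
  row 2: subtract 6×row1 = (0, 0, 2, 0)
  row 3: subtract 6×row1 = (0, 0, 5, 5)
step 3: normalize row 2 (÷2) = (0, 0, 1, 0)
  row 1: subtract 6×row2 = (0, 1, 0, 1)
  row 3: subtract 5×row2 = (0, 0, 0, 5)
step 4: normalize row 3 (÷5) = (0, 0, 0, 1)
  row 0: subtract 2×row3 = (1, 0, 0, 0)
  row 1: subtract 1×row3 = (0, 1, 0, 0)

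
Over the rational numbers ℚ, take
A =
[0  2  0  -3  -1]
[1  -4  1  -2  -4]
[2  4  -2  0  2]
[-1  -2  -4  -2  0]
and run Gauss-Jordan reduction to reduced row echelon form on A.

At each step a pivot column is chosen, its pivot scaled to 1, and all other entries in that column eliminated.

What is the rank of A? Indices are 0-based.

rank = 4

[1] R0 <-> R1
[1] R0 /= 1  ⇒  (1, -4, 1, -2, -4)
     R2 -= 2·R0  ⇒  (0, 12, -4, 4, 10)
     R3 -= -1·R0  ⇒  (0, -6, -3, -4, -4)
[2] R1 /= 2  ⇒  (0, 1, 0, -3/2, -1/2)
     R0 -= -4·R1  ⇒  (1, 0, 1, -8, -6)
     R2 -= 12·R1  ⇒  (0, 0, -4, 22, 16)
     R3 -= -6·R1  ⇒  (0, 0, -3, -13, -7)
[3] R2 /= -4  ⇒  (0, 0, 1, -11/2, -4)
     R0 -= 1·R2  ⇒  (1, 0, 0, -5/2, -2)
     R3 -= -3·R2  ⇒  (0, 0, 0, -59/2, -19)
[4] R3 /= -59/2  ⇒  (0, 0, 0, 1, 38/59)
     R0 -= -5/2·R3  ⇒  (1, 0, 0, 0, -23/59)
     R1 -= -3/2·R3  ⇒  (0, 1, 0, 0, 55/118)
     R2 -= -11/2·R3  ⇒  (0, 0, 1, 0, -27/59)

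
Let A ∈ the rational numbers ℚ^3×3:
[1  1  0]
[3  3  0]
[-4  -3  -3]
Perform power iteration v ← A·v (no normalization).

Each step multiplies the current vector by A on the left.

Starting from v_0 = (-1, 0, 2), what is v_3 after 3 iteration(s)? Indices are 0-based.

v_0 = (-1, 0, 2).
v_1 = A·v_0 = (-1, -3, -2).
v_2 = A·v_1 = (-4, -12, 19).
v_3 = A·v_2 = (-16, -48, -5).

v_3 = (-16, -48, -5)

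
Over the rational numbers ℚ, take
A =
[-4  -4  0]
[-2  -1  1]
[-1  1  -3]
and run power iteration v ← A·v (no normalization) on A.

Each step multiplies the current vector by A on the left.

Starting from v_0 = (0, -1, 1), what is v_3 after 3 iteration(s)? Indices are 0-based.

v_0 = (0, -1, 1).
v_1 = A·v_0 = (4, 2, -4).
v_2 = A·v_1 = (-24, -14, 10).
v_3 = A·v_2 = (152, 72, -20).

v_3 = (152, 72, -20)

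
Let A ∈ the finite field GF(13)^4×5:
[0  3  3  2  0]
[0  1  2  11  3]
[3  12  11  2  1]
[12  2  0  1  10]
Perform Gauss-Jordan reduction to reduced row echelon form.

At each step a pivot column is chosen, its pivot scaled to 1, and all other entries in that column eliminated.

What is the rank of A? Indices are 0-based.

pivot(0,0): swap R0↔R2
pivot(0,0)=3: scale R0 → (1, 4, 8, 5, 9)
  clear (3,0): R3 −= (12)R0 → (0, 6, 8, 6, 6)
pivot(1,1)=1: scale R1 → (0, 1, 2, 11, 3)
  clear (0,1): R0 −= (4)R1 → (1, 0, 0, 0, 10)
  clear (2,1): R2 −= (3)R1 → (0, 0, 10, 8, 4)
  clear (3,1): R3 −= (6)R1 → (0, 0, 9, 5, 1)
pivot(2,2)=10: scale R2 → (0, 0, 1, 6, 3)
  clear (1,2): R1 −= (2)R2 → (0, 1, 0, 12, 10)
  clear (3,2): R3 −= (9)R2 → (0, 0, 0, 3, 0)
pivot(3,3)=3: scale R3 → (0, 0, 0, 1, 0)
  clear (1,3): R1 −= (12)R3 → (0, 1, 0, 0, 10)
  clear (2,3): R2 −= (6)R3 → (0, 0, 1, 0, 3)

rank = 4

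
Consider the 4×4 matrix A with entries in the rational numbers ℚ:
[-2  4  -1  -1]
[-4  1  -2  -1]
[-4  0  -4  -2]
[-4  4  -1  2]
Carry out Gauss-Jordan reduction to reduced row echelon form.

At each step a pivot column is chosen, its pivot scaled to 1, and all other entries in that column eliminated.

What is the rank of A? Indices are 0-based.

[1] R0 /= -2  ⇒  (1, -2, 1/2, 1/2)
     R1 -= -4·R0  ⇒  (0, -7, 0, 1)
     R2 -= -4·R0  ⇒  (0, -8, -2, 0)
     R3 -= -4·R0  ⇒  (0, -4, 1, 4)
[2] R1 /= -7  ⇒  (0, 1, 0, -1/7)
     R0 -= -2·R1  ⇒  (1, 0, 1/2, 3/14)
     R2 -= -8·R1  ⇒  (0, 0, -2, -8/7)
     R3 -= -4·R1  ⇒  (0, 0, 1, 24/7)
[3] R2 /= -2  ⇒  (0, 0, 1, 4/7)
     R0 -= 1/2·R2  ⇒  (1, 0, 0, -1/14)
     R3 -= 1·R2  ⇒  (0, 0, 0, 20/7)
[4] R3 /= 20/7  ⇒  (0, 0, 0, 1)
     R0 -= -1/14·R3  ⇒  (1, 0, 0, 0)
     R1 -= -1/7·R3  ⇒  (0, 1, 0, 0)
     R2 -= 4/7·R3  ⇒  (0, 0, 1, 0)

rank = 4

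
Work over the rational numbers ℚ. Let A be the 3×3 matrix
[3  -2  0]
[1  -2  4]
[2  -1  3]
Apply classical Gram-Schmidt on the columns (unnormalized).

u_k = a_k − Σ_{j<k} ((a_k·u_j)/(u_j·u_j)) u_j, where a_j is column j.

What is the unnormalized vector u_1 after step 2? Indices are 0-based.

u_1 = (1/7, -9/7, 3/7)

Step 1: u_0 = a_0 = (3, 1, 2).
Step 2: u_1 = a_1 − (-5/7)·u_0 = (1/7, -9/7, 3/7).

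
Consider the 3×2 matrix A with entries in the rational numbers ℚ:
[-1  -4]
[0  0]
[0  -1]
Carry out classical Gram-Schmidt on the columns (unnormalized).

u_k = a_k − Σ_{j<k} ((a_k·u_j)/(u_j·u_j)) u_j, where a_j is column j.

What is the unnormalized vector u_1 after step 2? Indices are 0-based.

Step 1: u_0 = a_0 = (-1, 0, 0).
Step 2: u_1 = a_1 − (4)·u_0 = (0, 0, -1).

u_1 = (0, 0, -1)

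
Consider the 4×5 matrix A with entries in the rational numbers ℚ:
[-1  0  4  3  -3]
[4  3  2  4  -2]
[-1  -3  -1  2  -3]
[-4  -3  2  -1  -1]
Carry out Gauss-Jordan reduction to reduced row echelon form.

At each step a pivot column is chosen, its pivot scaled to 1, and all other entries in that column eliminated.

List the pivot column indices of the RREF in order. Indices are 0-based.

step 1: normalize row 0 (÷-1) = (1, 0, -4, -3, 3)
  row 1: subtract 4×row0 = (0, 3, 18, 16, -14)
  row 2: subtract -1×row0 = (0, -3, -5, -1, 0)
  row 3: subtract -4×row0 = (0, -3, -14, -13, 11)
step 2: normalize row 1 (÷3) = (0, 1, 6, 16/3, -14/3)
  row 2: subtract -3×row1 = (0, 0, 13, 15, -14)
  row 3: subtract -3×row1 = (0, 0, 4, 3, -3)
step 3: normalize row 2 (÷13) = (0, 0, 1, 15/13, -14/13)
  row 0: subtract -4×row2 = (1, 0, 0, 21/13, -17/13)
  row 1: subtract 6×row2 = (0, 1, 0, -62/39, 70/39)
  row 3: subtract 4×row2 = (0, 0, 0, -21/13, 17/13)
step 4: normalize row 3 (÷-21/13) = (0, 0, 0, 1, -17/21)
  row 0: subtract 21/13×row3 = (1, 0, 0, 0, 0)
  row 1: subtract -62/39×row3 = (0, 1, 0, 0, 32/63)
  row 2: subtract 15/13×row3 = (0, 0, 1, 0, -1/7)

pivot columns: 0, 1, 2, 3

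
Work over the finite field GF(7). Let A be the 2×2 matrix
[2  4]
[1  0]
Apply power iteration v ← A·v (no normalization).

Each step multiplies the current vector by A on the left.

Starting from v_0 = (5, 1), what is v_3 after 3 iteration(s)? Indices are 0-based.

v_3 = (5, 6)

v_0 = (5, 1).
v_1 = A·v_0 = (0, 5).
v_2 = A·v_1 = (6, 0).
v_3 = A·v_2 = (5, 6).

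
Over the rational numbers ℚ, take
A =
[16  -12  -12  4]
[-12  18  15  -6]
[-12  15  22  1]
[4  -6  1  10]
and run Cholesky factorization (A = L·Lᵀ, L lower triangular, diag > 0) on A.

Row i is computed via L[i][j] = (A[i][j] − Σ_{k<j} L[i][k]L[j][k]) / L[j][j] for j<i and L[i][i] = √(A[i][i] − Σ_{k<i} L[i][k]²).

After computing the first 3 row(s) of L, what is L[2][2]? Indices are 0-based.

L[2][2] = 3

Step 1: L[0][0] = √(16) = 4.
  L[1][0] = (-12) / L[0][0] = -3.
Step 2: L[1][1] = √(9) = 3.
  L[2][0] = (-12) / L[0][0] = -3.
  L[2][1] = (6) / L[1][1] = 2.
Step 3: L[2][2] = √(9) = 3.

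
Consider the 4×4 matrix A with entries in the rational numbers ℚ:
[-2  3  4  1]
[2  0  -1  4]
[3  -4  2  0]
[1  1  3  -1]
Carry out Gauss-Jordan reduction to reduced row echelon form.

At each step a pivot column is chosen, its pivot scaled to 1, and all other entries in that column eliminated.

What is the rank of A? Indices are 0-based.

rank = 4

step 1: normalize row 0 (÷-2) = (1, -3/2, -2, -1/2)
  row 1: subtract 2×row0 = (0, 3, 3, 5)
  row 2: subtract 3×row0 = (0, 1/2, 8, 3/2)
  row 3: subtract 1×row0 = (0, 5/2, 5, -1/2)
step 2: normalize row 1 (÷3) = (0, 1, 1, 5/3)
  row 0: subtract -3/2×row1 = (1, 0, -1/2, 2)
  row 2: subtract 1/2×row1 = (0, 0, 15/2, 2/3)
  row 3: subtract 5/2×row1 = (0, 0, 5/2, -14/3)
step 3: normalize row 2 (÷15/2) = (0, 0, 1, 4/45)
  row 0: subtract -1/2×row2 = (1, 0, 0, 92/45)
  row 1: subtract 1×row2 = (0, 1, 0, 71/45)
  row 3: subtract 5/2×row2 = (0, 0, 0, -44/9)
step 4: normalize row 3 (÷-44/9) = (0, 0, 0, 1)
  row 0: subtract 92/45×row3 = (1, 0, 0, 0)
  row 1: subtract 71/45×row3 = (0, 1, 0, 0)
  row 2: subtract 4/45×row3 = (0, 0, 1, 0)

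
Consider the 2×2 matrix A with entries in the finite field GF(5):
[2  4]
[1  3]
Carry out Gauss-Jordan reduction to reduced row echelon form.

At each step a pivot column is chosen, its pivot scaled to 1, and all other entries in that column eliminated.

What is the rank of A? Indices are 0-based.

rank = 2

[1] R0 /= 2  ⇒  (1, 2)
     R1 -= 1·R0  ⇒  (0, 1)
[2] R1 /= 1  ⇒  (0, 1)
     R0 -= 2·R1  ⇒  (1, 0)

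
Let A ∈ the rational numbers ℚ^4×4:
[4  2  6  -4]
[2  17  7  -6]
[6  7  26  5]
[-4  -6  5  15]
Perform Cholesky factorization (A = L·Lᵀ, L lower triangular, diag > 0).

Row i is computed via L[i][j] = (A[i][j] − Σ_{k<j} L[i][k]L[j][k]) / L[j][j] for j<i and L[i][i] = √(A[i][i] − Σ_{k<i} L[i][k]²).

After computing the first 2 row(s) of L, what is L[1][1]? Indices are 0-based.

Step 1: L[0][0] = √(4) = 2.
  L[1][0] = (2) / L[0][0] = 1.
Step 2: L[1][1] = √(16) = 4.

L[1][1] = 4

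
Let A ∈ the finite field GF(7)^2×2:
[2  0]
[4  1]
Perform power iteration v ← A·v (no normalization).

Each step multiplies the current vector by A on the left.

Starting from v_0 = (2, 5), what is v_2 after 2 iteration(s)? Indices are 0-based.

v_2 = (1, 1)

v_0 = (2, 5).
v_1 = A·v_0 = (4, 6).
v_2 = A·v_1 = (1, 1).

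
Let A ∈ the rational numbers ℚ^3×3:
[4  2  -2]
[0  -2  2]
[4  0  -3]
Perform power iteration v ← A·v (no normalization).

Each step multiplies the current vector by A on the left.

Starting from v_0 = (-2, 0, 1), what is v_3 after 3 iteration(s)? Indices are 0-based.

v_3 = (-94, 38, -35)

v_0 = (-2, 0, 1).
v_1 = A·v_0 = (-10, 2, -11).
v_2 = A·v_1 = (-14, -26, -7).
v_3 = A·v_2 = (-94, 38, -35).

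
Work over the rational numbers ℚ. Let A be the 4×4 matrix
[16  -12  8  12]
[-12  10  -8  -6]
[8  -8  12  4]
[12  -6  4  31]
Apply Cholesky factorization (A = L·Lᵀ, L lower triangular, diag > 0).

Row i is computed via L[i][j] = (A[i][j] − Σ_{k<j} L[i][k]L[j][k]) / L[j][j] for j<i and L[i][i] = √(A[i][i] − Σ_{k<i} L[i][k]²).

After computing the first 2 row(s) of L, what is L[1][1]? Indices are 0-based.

Step 1: L[0][0] = √(16) = 4.
  L[1][0] = (-12) / L[0][0] = -3.
Step 2: L[1][1] = √(1) = 1.

L[1][1] = 1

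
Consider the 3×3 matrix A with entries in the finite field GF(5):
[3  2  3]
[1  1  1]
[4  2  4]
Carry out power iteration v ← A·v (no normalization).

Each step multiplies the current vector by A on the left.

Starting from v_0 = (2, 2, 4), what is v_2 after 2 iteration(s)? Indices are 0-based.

v_0 = (2, 2, 4).
v_1 = A·v_0 = (2, 3, 3).
v_2 = A·v_1 = (1, 3, 1).

v_2 = (1, 3, 1)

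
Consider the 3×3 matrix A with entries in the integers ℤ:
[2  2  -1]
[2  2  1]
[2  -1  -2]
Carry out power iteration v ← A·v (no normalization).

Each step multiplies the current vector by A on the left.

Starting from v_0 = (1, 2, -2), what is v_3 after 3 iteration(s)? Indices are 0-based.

v_0 = (1, 2, -2).
v_1 = A·v_0 = (8, 4, 4).
v_2 = A·v_1 = (20, 28, 4).
v_3 = A·v_2 = (92, 100, 4).

v_3 = (92, 100, 4)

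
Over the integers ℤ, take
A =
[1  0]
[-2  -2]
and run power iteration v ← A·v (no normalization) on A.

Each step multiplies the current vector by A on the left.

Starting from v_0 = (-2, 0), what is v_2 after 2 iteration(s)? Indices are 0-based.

v_0 = (-2, 0).
v_1 = A·v_0 = (-2, 4).
v_2 = A·v_1 = (-2, -4).

v_2 = (-2, -4)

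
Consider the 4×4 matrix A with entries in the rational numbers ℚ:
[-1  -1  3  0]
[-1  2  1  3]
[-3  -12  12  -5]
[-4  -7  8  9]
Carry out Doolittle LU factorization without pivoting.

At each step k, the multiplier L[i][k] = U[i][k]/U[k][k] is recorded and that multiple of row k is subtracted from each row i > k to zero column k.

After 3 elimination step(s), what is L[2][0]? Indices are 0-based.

Step 1: pivot at (0,0) is -1.
  row1 ← row1 − (1)·row0  ⇒  L[1][0]=1, U row1=(0, 3, -2, 3)
  row2 ← row2 − (3)·row0  ⇒  L[2][0]=3, U row2=(0, -9, 3, -5)
  row3 ← row3 − (4)·row0  ⇒  L[3][0]=4, U row3=(0, -3, -4, 9)
Step 2: pivot at (1,1) is 3.
  row2 ← row2 − (-3)·row1  ⇒  L[2][1]=-3, U row2=(0, 0, -3, 4)
  row3 ← row3 − (-1)·row1  ⇒  L[3][1]=-1, U row3=(0, 0, -6, 12)
Step 3: pivot at (2,2) is -3.
  row3 ← row3 − (2)·row2  ⇒  L[3][2]=2, U row3=(0, 0, 0, 4)

L[2][0] = 3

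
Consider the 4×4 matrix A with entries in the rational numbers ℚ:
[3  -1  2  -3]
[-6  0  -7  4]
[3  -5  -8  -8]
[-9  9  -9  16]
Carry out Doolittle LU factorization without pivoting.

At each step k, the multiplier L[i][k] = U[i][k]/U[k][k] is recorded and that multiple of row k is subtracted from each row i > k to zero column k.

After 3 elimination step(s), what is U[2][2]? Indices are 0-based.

U[2][2] = -4

[col 0] pivot 3
  R1 -= -2*R0 → (0, -2, -3, -2)  (L[1][0] := -2)
  R2 -= 1*R0 → (0, -4, -10, -5)  (L[2][0] := 1)
  R3 -= -3*R0 → (0, 6, -3, 7)  (L[3][0] := -3)
[col 1] pivot -2
  R2 -= 2*R1 → (0, 0, -4, -1)  (L[2][1] := 2)
  R3 -= -3*R1 → (0, 0, -12, 1)  (L[3][1] := -3)
[col 2] pivot -4
  R3 -= 3*R2 → (0, 0, 0, 4)  (L[3][2] := 3)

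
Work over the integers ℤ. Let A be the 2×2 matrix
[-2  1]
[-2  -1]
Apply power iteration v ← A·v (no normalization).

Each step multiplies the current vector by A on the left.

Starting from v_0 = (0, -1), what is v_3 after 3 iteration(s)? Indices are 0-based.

v_0 = (0, -1).
v_1 = A·v_0 = (-1, 1).
v_2 = A·v_1 = (3, 1).
v_3 = A·v_2 = (-5, -7).

v_3 = (-5, -7)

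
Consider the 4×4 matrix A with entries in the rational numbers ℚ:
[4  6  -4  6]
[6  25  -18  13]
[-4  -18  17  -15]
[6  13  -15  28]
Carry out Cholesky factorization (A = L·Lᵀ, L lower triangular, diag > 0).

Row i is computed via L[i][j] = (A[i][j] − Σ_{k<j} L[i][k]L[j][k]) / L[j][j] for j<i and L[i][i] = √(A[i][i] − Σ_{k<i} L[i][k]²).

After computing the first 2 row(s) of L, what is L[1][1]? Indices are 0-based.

L[1][1] = 4

Step 1: L[0][0] = √(4) = 2.
  L[1][0] = (6) / L[0][0] = 3.
Step 2: L[1][1] = √(16) = 4.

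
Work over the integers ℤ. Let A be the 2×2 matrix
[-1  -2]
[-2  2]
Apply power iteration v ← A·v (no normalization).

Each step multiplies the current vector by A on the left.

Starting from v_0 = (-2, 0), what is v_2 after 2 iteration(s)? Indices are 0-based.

v_2 = (-10, 4)

v_0 = (-2, 0).
v_1 = A·v_0 = (2, 4).
v_2 = A·v_1 = (-10, 4).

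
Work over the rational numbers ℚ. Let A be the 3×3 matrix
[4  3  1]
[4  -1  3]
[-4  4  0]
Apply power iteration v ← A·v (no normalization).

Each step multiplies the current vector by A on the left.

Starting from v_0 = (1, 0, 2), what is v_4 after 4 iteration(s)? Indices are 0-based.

v_0 = (1, 0, 2).
v_1 = A·v_0 = (6, 10, -4).
v_2 = A·v_1 = (50, 2, 16).
v_3 = A·v_2 = (222, 246, -192).
v_4 = A·v_3 = (1434, 66, 96).

v_4 = (1434, 66, 96)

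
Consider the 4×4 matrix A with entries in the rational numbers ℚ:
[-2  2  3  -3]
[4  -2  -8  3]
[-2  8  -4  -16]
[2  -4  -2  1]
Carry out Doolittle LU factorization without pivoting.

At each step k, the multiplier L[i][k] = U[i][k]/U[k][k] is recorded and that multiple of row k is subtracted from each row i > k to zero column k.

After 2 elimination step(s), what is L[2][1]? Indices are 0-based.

Step 1: pivot at (0,0) is -2.
  row1 ← row1 − (-2)·row0  ⇒  L[1][0]=-2, U row1=(0, 2, -2, -3)
  row2 ← row2 − (1)·row0  ⇒  L[2][0]=1, U row2=(0, 6, -7, -13)
  row3 ← row3 − (-1)·row0  ⇒  L[3][0]=-1, U row3=(0, -2, 1, -2)
Step 2: pivot at (1,1) is 2.
  row2 ← row2 − (3)·row1  ⇒  L[2][1]=3, U row2=(0, 0, -1, -4)
  row3 ← row3 − (-1)·row1  ⇒  L[3][1]=-1, U row3=(0, 0, -1, -5)

L[2][1] = 3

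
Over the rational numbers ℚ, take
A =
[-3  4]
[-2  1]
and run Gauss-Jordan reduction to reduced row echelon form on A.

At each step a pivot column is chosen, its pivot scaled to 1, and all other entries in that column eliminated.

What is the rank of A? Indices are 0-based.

step 1: normalize row 0 (÷-3) = (1, -4/3)
  row 1: subtract -2×row0 = (0, -5/3)
step 2: normalize row 1 (÷-5/3) = (0, 1)
  row 0: subtract -4/3×row1 = (1, 0)

rank = 2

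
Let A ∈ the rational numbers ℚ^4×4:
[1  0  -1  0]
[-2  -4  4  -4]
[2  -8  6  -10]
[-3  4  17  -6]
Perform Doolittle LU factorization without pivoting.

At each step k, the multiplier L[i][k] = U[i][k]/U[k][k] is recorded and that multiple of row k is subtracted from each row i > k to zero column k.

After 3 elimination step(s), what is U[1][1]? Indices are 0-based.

k=0: U[0][0]=1
  eliminate (1,0): mult=-2, new row 1: (0, -4, 2, -4); set L[1][0]=-2
  eliminate (2,0): mult=2, new row 2: (0, -8, 8, -10); set L[2][0]=2
  eliminate (3,0): mult=-3, new row 3: (0, 4, 14, -6); set L[3][0]=-3
k=1: U[1][1]=-4
  eliminate (2,1): mult=2, new row 2: (0, 0, 4, -2); set L[2][1]=2
  eliminate (3,1): mult=-1, new row 3: (0, 0, 16, -10); set L[3][1]=-1
k=2: U[2][2]=4
  eliminate (3,2): mult=4, new row 3: (0, 0, 0, -2); set L[3][2]=4

U[1][1] = -4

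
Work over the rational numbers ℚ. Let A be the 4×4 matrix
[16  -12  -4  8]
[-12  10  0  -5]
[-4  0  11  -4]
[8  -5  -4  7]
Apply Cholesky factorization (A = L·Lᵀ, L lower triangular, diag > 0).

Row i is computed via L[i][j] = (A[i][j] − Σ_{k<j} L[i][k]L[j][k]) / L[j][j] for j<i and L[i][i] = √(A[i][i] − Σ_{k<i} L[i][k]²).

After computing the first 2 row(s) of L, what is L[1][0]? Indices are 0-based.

L[1][0] = -3

Step 1: L[0][0] = √(16) = 4.
  L[1][0] = (-12) / L[0][0] = -3.
Step 2: L[1][1] = √(1) = 1.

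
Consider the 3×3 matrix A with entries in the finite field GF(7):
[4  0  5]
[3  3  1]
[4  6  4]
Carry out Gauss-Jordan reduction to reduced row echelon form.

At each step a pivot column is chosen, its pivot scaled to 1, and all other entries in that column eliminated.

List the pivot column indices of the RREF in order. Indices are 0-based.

pivot(0,0)=4: scale R0 → (1, 0, 3)
  clear (1,0): R1 −= (3)R0 → (0, 3, 6)
  clear (2,0): R2 −= (4)R0 → (0, 6, 6)
pivot(1,1)=3: scale R1 → (0, 1, 2)
  clear (2,1): R2 −= (6)R1 → (0, 0, 1)
pivot(2,2)=1: scale R2 → (0, 0, 1)
  clear (0,2): R0 −= (3)R2 → (1, 0, 0)
  clear (1,2): R1 −= (2)R2 → (0, 1, 0)

pivot columns: 0, 1, 2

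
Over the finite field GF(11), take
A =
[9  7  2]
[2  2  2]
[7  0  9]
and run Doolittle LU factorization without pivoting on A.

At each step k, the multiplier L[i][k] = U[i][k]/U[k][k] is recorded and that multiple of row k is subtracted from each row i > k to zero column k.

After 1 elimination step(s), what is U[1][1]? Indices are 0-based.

[col 0] pivot 9
  R1 -= 10*R0 → (0, 9, 4)  (L[1][0] := 10)
  R2 -= 2*R0 → (0, 8, 5)  (L[2][0] := 2)

U[1][1] = 9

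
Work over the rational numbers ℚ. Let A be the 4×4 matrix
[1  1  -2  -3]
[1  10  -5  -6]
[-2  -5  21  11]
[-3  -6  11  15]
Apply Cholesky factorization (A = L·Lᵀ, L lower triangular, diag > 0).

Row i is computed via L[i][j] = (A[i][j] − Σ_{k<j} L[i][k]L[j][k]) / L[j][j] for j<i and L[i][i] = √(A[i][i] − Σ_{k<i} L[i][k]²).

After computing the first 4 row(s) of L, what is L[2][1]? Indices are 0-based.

L[2][1] = -1

Step 1: L[0][0] = √(1) = 1.
  L[1][0] = (1) / L[0][0] = 1.
Step 2: L[1][1] = √(9) = 3.
  L[2][0] = (-2) / L[0][0] = -2.
  L[2][1] = (-3) / L[1][1] = -1.
Step 3: L[2][2] = √(16) = 4.
  L[3][0] = (-3) / L[0][0] = -3.
  L[3][1] = (-3) / L[1][1] = -1.
  L[3][2] = (4) / L[2][2] = 1.
Step 4: L[3][3] = √(4) = 2.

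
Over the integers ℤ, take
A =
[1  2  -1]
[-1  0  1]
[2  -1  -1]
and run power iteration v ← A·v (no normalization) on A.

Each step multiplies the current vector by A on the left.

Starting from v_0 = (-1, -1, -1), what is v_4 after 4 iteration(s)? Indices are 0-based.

v_0 = (-1, -1, -1).
v_1 = A·v_0 = (-2, 0, 0).
v_2 = A·v_1 = (-2, 2, -4).
v_3 = A·v_2 = (6, -2, -2).
v_4 = A·v_3 = (4, -8, 16).

v_4 = (4, -8, 16)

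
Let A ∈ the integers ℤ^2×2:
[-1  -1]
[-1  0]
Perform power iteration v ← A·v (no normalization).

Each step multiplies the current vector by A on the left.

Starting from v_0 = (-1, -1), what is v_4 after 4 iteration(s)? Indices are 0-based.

v_0 = (-1, -1).
v_1 = A·v_0 = (2, 1).
v_2 = A·v_1 = (-3, -2).
v_3 = A·v_2 = (5, 3).
v_4 = A·v_3 = (-8, -5).

v_4 = (-8, -5)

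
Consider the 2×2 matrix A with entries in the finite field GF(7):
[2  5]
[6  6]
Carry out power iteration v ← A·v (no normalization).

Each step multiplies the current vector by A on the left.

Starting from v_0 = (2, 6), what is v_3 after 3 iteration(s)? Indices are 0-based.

v_0 = (2, 6).
v_1 = A·v_0 = (6, 6).
v_2 = A·v_1 = (0, 2).
v_3 = A·v_2 = (3, 5).

v_3 = (3, 5)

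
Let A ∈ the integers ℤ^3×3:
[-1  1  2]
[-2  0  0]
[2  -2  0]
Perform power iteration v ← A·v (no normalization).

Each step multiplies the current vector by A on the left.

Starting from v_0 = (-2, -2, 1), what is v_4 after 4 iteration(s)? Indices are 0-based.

v_4 = (34, 28, -20)

v_0 = (-2, -2, 1).
v_1 = A·v_0 = (2, 4, 0).
v_2 = A·v_1 = (2, -4, -4).
v_3 = A·v_2 = (-14, -4, 12).
v_4 = A·v_3 = (34, 28, -20).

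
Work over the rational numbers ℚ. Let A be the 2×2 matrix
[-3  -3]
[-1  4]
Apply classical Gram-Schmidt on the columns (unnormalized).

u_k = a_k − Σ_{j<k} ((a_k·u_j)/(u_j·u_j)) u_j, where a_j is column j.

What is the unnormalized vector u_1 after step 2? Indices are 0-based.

Step 1: u_0 = a_0 = (-3, -1).
Step 2: u_1 = a_1 − (1/2)·u_0 = (-3/2, 9/2).

u_1 = (-3/2, 9/2)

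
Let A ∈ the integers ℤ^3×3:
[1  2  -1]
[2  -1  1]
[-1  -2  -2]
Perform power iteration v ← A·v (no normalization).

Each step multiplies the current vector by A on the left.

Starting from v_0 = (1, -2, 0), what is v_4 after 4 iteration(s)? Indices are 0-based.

v_0 = (1, -2, 0).
v_1 = A·v_0 = (-3, 4, 3).
v_2 = A·v_1 = (2, -7, -11).
v_3 = A·v_2 = (-1, 0, 34).
v_4 = A·v_3 = (-35, 32, -67).

v_4 = (-35, 32, -67)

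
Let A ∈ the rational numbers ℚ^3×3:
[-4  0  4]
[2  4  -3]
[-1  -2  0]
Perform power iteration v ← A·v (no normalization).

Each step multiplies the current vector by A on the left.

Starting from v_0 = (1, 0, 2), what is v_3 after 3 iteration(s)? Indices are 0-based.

v_0 = (1, 0, 2).
v_1 = A·v_0 = (4, -4, -1).
v_2 = A·v_1 = (-20, -5, 4).
v_3 = A·v_2 = (96, -72, 30).

v_3 = (96, -72, 30)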